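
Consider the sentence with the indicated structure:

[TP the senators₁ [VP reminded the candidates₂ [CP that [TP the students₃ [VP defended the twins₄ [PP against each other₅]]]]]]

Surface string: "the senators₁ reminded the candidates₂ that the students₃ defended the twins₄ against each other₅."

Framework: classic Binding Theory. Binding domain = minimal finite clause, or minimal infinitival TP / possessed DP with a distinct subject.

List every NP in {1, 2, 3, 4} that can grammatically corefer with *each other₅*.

*each other* is an anaphor, so Principle A applies: it must be bound in its binding domain.
Binding domain of *each other₅*: the embedded TP, whose subject is the students₃.
*the senators₁* c-commands the anaphor but is outside its binding domain → cannot satisfy Principle A.
*the candidates₂* c-commands the anaphor but is outside its binding domain → cannot satisfy Principle A.
*the students₃* c-commands the anaphor within its binding domain → licit binder.
*the twins₄* c-commands the anaphor within its binding domain → licit binder.

{3, 4}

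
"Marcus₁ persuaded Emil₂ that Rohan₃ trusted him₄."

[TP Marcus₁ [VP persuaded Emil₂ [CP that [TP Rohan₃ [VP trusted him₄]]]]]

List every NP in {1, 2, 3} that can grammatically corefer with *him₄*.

*him* is a pronoun, so Principle B applies: it must be free in its binding domain.
Binding domain of *him₄*: the embedded TP, whose subject is Rohan₃.
*Marcus₁* c-commands the pronoun but from outside its binding domain, and is not c-commanded by it → coindexation permitted.
*Emil₂* c-commands the pronoun but from outside its binding domain, and is not c-commanded by it → coindexation permitted.
*Rohan₃* c-commands the pronoun within its binding domain → coindexation would violate Principle B.

{1, 2}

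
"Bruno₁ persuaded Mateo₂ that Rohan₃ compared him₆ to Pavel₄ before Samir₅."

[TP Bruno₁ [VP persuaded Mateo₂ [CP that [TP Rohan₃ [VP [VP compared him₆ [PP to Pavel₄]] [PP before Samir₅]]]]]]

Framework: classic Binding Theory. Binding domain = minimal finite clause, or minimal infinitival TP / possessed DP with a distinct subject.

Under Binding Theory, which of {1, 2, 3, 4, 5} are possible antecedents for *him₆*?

{1, 2, 5}

*him* is a pronoun, so Principle B applies: it must be free in its binding domain.
Binding domain of *him₆*: the embedded TP, whose subject is Rohan₃.
*Bruno₁* c-commands the pronoun but from outside its binding domain, and is not c-commanded by it → coindexation permitted.
*Mateo₂* c-commands the pronoun but from outside its binding domain, and is not c-commanded by it → coindexation permitted.
*Rohan₃* c-commands the pronoun within its binding domain → coindexation would violate Principle B.
*Pavel₄*: the pronoun c-commands this R-expression → coindexation would violate Principle C on *Pavel₄*.
*Samir₅* and the pronoun do not c-command one another → neither Principle B nor Principle C is at stake; coindexation permitted.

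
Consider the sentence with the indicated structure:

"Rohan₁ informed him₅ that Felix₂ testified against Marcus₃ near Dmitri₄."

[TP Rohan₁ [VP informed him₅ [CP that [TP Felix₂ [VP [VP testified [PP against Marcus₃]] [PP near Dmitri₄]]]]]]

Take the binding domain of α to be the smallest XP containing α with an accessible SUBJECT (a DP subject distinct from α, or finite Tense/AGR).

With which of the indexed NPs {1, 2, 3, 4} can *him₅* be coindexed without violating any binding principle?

*him* is a pronoun, so Principle B applies: it must be free in its binding domain.
Binding domain of *him₅*: the matrix TP, whose subject is Rohan₁.
*Rohan₁* c-commands the pronoun within its binding domain → coindexation would violate Principle B.
*Felix₂*: the pronoun c-commands this R-expression → coindexation would violate Principle C on *Felix₂*.
*Marcus₃*: the pronoun c-commands this R-expression → coindexation would violate Principle C on *Marcus₃*.
*Dmitri₄*: the pronoun c-commands this R-expression → coindexation would violate Principle C on *Dmitri₄*.

none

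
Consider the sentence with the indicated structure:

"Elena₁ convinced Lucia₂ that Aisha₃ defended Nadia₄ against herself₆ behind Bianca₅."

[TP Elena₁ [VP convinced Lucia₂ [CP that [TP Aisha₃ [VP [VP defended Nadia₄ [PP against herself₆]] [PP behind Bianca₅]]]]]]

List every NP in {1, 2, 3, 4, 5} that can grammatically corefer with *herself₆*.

{3, 4}

*herself* is an anaphor, so Principle A applies: it must be bound in its binding domain.
Binding domain of *herself₆*: the embedded TP, whose subject is Aisha₃.
*Elena₁* c-commands the anaphor but is outside its binding domain → cannot satisfy Principle A.
*Lucia₂* c-commands the anaphor but is outside its binding domain → cannot satisfy Principle A.
*Aisha₃* c-commands the anaphor within its binding domain → licit binder.
*Nadia₄* c-commands the anaphor within its binding domain → licit binder.
*Bianca₅* does not c-command the anaphor → cannot bind it.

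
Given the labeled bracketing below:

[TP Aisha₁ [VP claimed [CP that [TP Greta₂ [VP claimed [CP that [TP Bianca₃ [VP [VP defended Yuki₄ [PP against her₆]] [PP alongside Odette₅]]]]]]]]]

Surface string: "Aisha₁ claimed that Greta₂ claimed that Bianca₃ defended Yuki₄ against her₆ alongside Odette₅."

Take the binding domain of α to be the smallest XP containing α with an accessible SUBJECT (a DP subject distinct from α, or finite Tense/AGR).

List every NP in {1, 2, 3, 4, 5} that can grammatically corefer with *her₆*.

*her* is a pronoun, so Principle B applies: it must be free in its binding domain.
Binding domain of *her₆*: the embedded TP, whose subject is Bianca₃.
*Aisha₁* c-commands the pronoun but from outside its binding domain, and is not c-commanded by it → coindexation permitted.
*Greta₂* c-commands the pronoun but from outside its binding domain, and is not c-commanded by it → coindexation permitted.
*Bianca₃* c-commands the pronoun within its binding domain → coindexation would violate Principle B.
*Yuki₄* c-commands the pronoun within its binding domain → coindexation would violate Principle B.
*Odette₅* and the pronoun do not c-command one another → neither Principle B nor Principle C is at stake; coindexation permitted.

{1, 2, 5}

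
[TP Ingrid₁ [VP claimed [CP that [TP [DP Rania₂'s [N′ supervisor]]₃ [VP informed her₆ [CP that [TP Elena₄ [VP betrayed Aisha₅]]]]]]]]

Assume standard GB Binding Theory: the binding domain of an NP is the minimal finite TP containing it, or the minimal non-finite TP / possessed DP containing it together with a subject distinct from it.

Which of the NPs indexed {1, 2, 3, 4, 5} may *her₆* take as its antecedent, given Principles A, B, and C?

*her* is a pronoun, so Principle B applies: it must be free in its binding domain.
Binding domain of *her₆*: the embedded TP, whose subject is [Rania₂'s supervisor]₃.
*Ingrid₁* c-commands the pronoun but from outside its binding domain, and is not c-commanded by it → coindexation permitted.
*Rania₂* and the pronoun do not c-command one another → neither Principle B nor Principle C is at stake; coindexation permitted.
*[Rania₂'s supervisor]₃* c-commands the pronoun within its binding domain → coindexation would violate Principle B.
*Elena₄*: the pronoun c-commands this R-expression → coindexation would violate Principle C on *Elena₄*.
*Aisha₅*: the pronoun c-commands this R-expression → coindexation would violate Principle C on *Aisha₅*.

{1, 2}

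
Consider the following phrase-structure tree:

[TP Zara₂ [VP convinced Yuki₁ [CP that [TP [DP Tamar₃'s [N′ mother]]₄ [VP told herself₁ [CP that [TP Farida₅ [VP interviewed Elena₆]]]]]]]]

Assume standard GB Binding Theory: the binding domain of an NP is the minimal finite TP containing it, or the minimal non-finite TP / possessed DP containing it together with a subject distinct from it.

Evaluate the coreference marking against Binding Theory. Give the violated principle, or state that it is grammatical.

Principle A

The two coindexed NPs are *Yuki₁* and *herself₁*.
*herself₁* is an anaphor. Principle A requires it to be bound within its binding domain — the embedded TP, whose subject is [Tamar₃'s mother]₄.
Within that domain it is c-commanded by *[Tamar₃'s mother]₄*, which does not share its index.
*Yuki₁* does c-command the anaphor, but from outside its binding domain.
The anaphor is unbound in its domain → Principle A violation.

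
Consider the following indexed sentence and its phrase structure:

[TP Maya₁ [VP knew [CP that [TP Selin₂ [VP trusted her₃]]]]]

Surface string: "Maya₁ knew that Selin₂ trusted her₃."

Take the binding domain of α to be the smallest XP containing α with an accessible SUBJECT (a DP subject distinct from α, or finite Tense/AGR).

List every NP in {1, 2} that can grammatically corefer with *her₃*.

{1}

*her* is a pronoun, so Principle B applies: it must be free in its binding domain.
Binding domain of *her₃*: the embedded TP, whose subject is Selin₂.
*Maya₁* c-commands the pronoun but from outside its binding domain, and is not c-commanded by it → coindexation permitted.
*Selin₂* c-commands the pronoun within its binding domain → coindexation would violate Principle B.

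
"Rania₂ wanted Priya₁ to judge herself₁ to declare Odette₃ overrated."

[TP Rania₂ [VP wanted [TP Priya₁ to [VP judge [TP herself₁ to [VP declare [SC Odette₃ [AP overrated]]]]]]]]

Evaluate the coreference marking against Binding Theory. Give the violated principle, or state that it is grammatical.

The two coindexed NPs are *Priya₁* and *herself₁*.
*herself₁* is an anaphor; its binding domain is the embedded TP, whose subject is Priya₁. *Priya₁* c-commands it within that domain and shares its index, so Principle A is satisfied.
*Priya₁* is an R-expression; *herself₁* does not c-command it, and no other NP shares its index, so Principle C is satisfied.
All principles are respected.

grammatical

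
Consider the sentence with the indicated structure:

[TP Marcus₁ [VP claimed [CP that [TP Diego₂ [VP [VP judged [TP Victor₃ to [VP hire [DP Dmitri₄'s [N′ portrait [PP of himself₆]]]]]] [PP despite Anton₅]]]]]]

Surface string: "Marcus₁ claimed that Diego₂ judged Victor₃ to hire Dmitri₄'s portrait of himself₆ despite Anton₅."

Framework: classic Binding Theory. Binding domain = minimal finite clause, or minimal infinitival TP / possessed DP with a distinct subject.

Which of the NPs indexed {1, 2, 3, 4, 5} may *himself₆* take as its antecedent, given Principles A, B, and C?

*himself* is an anaphor, so Principle A applies: it must be bound in its binding domain.
Binding domain of *himself₆*: the possessed DP, whose subject is Dmitri₄.
*Marcus₁* c-commands the anaphor but is outside its binding domain → cannot satisfy Principle A.
*Diego₂* c-commands the anaphor but is outside its binding domain → cannot satisfy Principle A.
*Victor₃* c-commands the anaphor but is outside its binding domain → cannot satisfy Principle A.
*Dmitri₄* c-commands the anaphor within its binding domain → licit binder.
*Anton₅* does not c-command the anaphor → cannot bind it.

{4}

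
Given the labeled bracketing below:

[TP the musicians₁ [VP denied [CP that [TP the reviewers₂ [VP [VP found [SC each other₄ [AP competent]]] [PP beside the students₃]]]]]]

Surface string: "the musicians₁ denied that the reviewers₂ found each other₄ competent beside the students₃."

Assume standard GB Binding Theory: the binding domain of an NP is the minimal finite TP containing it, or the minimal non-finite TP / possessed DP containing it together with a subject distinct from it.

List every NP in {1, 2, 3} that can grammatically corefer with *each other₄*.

*each other* is an anaphor, so Principle A applies: it must be bound in its binding domain.
Binding domain of *each other₄*: the embedded TP, whose subject is the reviewers₂.
*the musicians₁* c-commands the anaphor but is outside its binding domain → cannot satisfy Principle A.
*the reviewers₂* c-commands the anaphor within its binding domain → licit binder.
*the students₃* does not c-command the anaphor → cannot bind it.

{2}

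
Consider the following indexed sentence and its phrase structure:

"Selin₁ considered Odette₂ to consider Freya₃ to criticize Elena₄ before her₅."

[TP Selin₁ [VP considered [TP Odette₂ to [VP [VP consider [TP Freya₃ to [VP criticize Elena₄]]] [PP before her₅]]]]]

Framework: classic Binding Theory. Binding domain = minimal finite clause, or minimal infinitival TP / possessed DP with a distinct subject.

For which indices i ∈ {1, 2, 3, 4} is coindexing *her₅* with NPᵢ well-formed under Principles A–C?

{1, 3, 4}

*her* is a pronoun, so Principle B applies: it must be free in its binding domain.
Binding domain of *her₅*: the embedded TP, whose subject is Odette₂.
*Selin₁* c-commands the pronoun but from outside its binding domain, and is not c-commanded by it → coindexation permitted.
*Odette₂* c-commands the pronoun within its binding domain → coindexation would violate Principle B.
*Freya₃* and the pronoun do not c-command one another → neither Principle B nor Principle C is at stake; coindexation permitted.
*Elena₄* and the pronoun do not c-command one another → neither Principle B nor Principle C is at stake; coindexation permitted.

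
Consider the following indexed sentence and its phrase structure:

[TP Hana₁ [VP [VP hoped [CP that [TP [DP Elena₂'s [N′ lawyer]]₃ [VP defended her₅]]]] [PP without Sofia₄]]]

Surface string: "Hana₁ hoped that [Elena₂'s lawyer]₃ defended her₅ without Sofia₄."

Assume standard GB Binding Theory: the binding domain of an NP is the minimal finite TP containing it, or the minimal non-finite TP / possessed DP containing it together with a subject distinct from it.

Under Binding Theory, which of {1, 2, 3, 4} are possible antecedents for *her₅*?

{1, 2, 4}

*her* is a pronoun, so Principle B applies: it must be free in its binding domain.
Binding domain of *her₅*: the embedded TP, whose subject is [Elena₂'s lawyer]₃.
*Hana₁* c-commands the pronoun but from outside its binding domain, and is not c-commanded by it → coindexation permitted.
*Elena₂* and the pronoun do not c-command one another → neither Principle B nor Principle C is at stake; coindexation permitted.
*[Elena₂'s lawyer]₃* c-commands the pronoun within its binding domain → coindexation would violate Principle B.
*Sofia₄* and the pronoun do not c-command one another → neither Principle B nor Principle C is at stake; coindexation permitted.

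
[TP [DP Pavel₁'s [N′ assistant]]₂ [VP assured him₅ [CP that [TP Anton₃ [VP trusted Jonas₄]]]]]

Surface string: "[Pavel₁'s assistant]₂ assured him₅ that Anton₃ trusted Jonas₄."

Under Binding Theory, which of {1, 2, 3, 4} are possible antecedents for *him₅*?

*him* is a pronoun, so Principle B applies: it must be free in its binding domain.
Binding domain of *him₅*: the matrix TP, whose subject is [Pavel₁'s assistant]₂.
*Pavel₁* and the pronoun do not c-command one another → neither Principle B nor Principle C is at stake; coindexation permitted.
*[Pavel₁'s assistant]₂* c-commands the pronoun within its binding domain → coindexation would violate Principle B.
*Anton₃*: the pronoun c-commands this R-expression → coindexation would violate Principle C on *Anton₃*.
*Jonas₄*: the pronoun c-commands this R-expression → coindexation would violate Principle C on *Jonas₄*.

{1}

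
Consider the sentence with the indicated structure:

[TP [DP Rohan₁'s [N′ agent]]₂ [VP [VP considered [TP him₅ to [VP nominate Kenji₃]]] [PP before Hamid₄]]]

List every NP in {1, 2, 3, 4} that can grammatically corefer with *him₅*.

*him* is a pronoun, so Principle B applies: it must be free in its binding domain.
Binding domain of *him₅*: the matrix TP, whose subject is [Rohan₁'s agent]₂.
*Rohan₁* and the pronoun do not c-command one another → neither Principle B nor Principle C is at stake; coindexation permitted.
*[Rohan₁'s agent]₂* c-commands the pronoun within its binding domain → coindexation would violate Principle B.
*Kenji₃*: the pronoun c-commands this R-expression → coindexation would violate Principle C on *Kenji₃*.
*Hamid₄* and the pronoun do not c-command one another → neither Principle B nor Principle C is at stake; coindexation permitted.

{1, 4}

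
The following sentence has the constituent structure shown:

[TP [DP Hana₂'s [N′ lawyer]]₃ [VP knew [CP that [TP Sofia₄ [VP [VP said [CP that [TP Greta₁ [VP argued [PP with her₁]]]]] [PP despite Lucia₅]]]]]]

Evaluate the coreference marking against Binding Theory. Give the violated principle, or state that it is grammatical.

The two coindexed NPs are *Greta₁* and *her₁*.
*her₁* is a pronoun. Its binding domain is the embedded TP, whose subject is Greta₁.
*Greta₁* c-commands it within that domain and carries the same index.
The pronoun is locally bound → Principle B violation.

Principle B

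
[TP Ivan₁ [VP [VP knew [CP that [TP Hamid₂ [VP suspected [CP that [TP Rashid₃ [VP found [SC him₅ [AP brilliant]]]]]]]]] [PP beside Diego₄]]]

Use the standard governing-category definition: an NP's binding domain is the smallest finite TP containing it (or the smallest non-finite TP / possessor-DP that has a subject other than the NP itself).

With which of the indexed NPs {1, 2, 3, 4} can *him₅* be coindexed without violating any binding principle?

*him* is a pronoun, so Principle B applies: it must be free in its binding domain.
Binding domain of *him₅*: the embedded TP, whose subject is Rashid₃.
*Ivan₁* c-commands the pronoun but from outside its binding domain, and is not c-commanded by it → coindexation permitted.
*Hamid₂* c-commands the pronoun but from outside its binding domain, and is not c-commanded by it → coindexation permitted.
*Rashid₃* c-commands the pronoun within its binding domain → coindexation would violate Principle B.
*Diego₄* and the pronoun do not c-command one another → neither Principle B nor Principle C is at stake; coindexation permitted.

{1, 2, 4}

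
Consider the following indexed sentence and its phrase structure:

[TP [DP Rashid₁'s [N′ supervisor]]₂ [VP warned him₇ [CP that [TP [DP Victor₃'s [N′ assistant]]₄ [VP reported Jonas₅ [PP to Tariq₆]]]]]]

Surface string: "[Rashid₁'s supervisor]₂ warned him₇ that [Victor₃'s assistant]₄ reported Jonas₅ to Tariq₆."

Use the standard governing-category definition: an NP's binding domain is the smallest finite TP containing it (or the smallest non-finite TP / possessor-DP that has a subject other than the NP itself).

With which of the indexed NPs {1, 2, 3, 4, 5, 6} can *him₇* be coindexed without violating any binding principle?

{1}

*him* is a pronoun, so Principle B applies: it must be free in its binding domain.
Binding domain of *him₇*: the matrix TP, whose subject is [Rashid₁'s supervisor]₂.
*Rashid₁* and the pronoun do not c-command one another → neither Principle B nor Principle C is at stake; coindexation permitted.
*[Rashid₁'s supervisor]₂* c-commands the pronoun within its binding domain → coindexation would violate Principle B.
*Victor₃*: the pronoun c-commands this R-expression → coindexation would violate Principle C on *Victor₃*.
*[Victor₃'s assistant]₄*: the pronoun c-commands this R-expression → coindexation would violate Principle C on *[Victor₃'s assistant]₄*.
*Jonas₅*: the pronoun c-commands this R-expression → coindexation would violate Principle C on *Jonas₅*.
*Tariq₆*: the pronoun c-commands this R-expression → coindexation would violate Principle C on *Tariq₆*.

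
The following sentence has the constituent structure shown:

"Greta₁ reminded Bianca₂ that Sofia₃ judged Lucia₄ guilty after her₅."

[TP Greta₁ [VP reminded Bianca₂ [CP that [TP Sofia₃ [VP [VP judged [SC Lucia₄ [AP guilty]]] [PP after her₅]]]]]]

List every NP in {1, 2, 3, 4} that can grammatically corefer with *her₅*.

{1, 2, 4}

*her* is a pronoun, so Principle B applies: it must be free in its binding domain.
Binding domain of *her₅*: the embedded TP, whose subject is Sofia₃.
*Greta₁* c-commands the pronoun but from outside its binding domain, and is not c-commanded by it → coindexation permitted.
*Bianca₂* c-commands the pronoun but from outside its binding domain, and is not c-commanded by it → coindexation permitted.
*Sofia₃* c-commands the pronoun within its binding domain → coindexation would violate Principle B.
*Lucia₄* and the pronoun do not c-command one another → neither Principle B nor Principle C is at stake; coindexation permitted.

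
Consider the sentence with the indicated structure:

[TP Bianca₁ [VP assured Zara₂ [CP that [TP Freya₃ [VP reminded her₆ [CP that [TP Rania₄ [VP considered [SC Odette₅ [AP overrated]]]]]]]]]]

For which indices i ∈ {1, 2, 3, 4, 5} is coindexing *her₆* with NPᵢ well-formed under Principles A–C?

*her* is a pronoun, so Principle B applies: it must be free in its binding domain.
Binding domain of *her₆*: the embedded TP, whose subject is Freya₃.
*Bianca₁* c-commands the pronoun but from outside its binding domain, and is not c-commanded by it → coindexation permitted.
*Zara₂* c-commands the pronoun but from outside its binding domain, and is not c-commanded by it → coindexation permitted.
*Freya₃* c-commands the pronoun within its binding domain → coindexation would violate Principle B.
*Rania₄*: the pronoun c-commands this R-expression → coindexation would violate Principle C on *Rania₄*.
*Odette₅*: the pronoun c-commands this R-expression → coindexation would violate Principle C on *Odette₅*.

{1, 2}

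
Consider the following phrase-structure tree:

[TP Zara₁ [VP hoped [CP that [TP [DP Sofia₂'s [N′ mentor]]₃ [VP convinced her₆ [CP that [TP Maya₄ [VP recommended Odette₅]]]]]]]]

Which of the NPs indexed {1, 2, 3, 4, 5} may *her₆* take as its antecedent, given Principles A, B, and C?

*her* is a pronoun, so Principle B applies: it must be free in its binding domain.
Binding domain of *her₆*: the embedded TP, whose subject is [Sofia₂'s mentor]₃.
*Zara₁* c-commands the pronoun but from outside its binding domain, and is not c-commanded by it → coindexation permitted.
*Sofia₂* and the pronoun do not c-command one another → neither Principle B nor Principle C is at stake; coindexation permitted.
*[Sofia₂'s mentor]₃* c-commands the pronoun within its binding domain → coindexation would violate Principle B.
*Maya₄*: the pronoun c-commands this R-expression → coindexation would violate Principle C on *Maya₄*.
*Odette₅*: the pronoun c-commands this R-expression → coindexation would violate Principle C on *Odette₅*.

{1, 2}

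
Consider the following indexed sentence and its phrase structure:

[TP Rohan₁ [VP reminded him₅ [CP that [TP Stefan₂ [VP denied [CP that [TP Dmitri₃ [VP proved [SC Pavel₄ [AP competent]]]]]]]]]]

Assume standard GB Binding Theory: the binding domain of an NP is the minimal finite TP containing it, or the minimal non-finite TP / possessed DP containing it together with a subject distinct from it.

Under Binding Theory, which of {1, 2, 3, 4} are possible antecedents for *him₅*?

*him* is a pronoun, so Principle B applies: it must be free in its binding domain.
Binding domain of *him₅*: the matrix TP, whose subject is Rohan₁.
*Rohan₁* c-commands the pronoun within its binding domain → coindexation would violate Principle B.
*Stefan₂*: the pronoun c-commands this R-expression → coindexation would violate Principle C on *Stefan₂*.
*Dmitri₃*: the pronoun c-commands this R-expression → coindexation would violate Principle C on *Dmitri₃*.
*Pavel₄*: the pronoun c-commands this R-expression → coindexation would violate Principle C on *Pavel₄*.

none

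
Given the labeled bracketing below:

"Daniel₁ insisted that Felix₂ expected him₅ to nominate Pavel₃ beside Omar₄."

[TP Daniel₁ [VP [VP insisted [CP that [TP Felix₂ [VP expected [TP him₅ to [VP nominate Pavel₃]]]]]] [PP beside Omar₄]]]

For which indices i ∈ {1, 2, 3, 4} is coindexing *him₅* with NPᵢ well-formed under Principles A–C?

*him* is a pronoun, so Principle B applies: it must be free in its binding domain.
Binding domain of *him₅*: the embedded TP, whose subject is Felix₂.
*Daniel₁* c-commands the pronoun but from outside its binding domain, and is not c-commanded by it → coindexation permitted.
*Felix₂* c-commands the pronoun within its binding domain → coindexation would violate Principle B.
*Pavel₃*: the pronoun c-commands this R-expression → coindexation would violate Principle C on *Pavel₃*.
*Omar₄* and the pronoun do not c-command one another → neither Principle B nor Principle C is at stake; coindexation permitted.

{1, 4}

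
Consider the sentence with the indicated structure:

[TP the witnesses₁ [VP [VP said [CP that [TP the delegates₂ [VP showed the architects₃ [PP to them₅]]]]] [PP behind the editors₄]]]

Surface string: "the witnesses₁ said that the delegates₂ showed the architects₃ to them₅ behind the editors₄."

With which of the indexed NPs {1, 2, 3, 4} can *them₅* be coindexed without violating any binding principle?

*them* is a pronoun, so Principle B applies: it must be free in its binding domain.
Binding domain of *them₅*: the embedded TP, whose subject is the delegates₂.
*the witnesses₁* c-commands the pronoun but from outside its binding domain, and is not c-commanded by it → coindexation permitted.
*the delegates₂* c-commands the pronoun within its binding domain → coindexation would violate Principle B.
*the architects₃* c-commands the pronoun within its binding domain → coindexation would violate Principle B.
*the editors₄* and the pronoun do not c-command one another → neither Principle B nor Principle C is at stake; coindexation permitted.

{1, 4}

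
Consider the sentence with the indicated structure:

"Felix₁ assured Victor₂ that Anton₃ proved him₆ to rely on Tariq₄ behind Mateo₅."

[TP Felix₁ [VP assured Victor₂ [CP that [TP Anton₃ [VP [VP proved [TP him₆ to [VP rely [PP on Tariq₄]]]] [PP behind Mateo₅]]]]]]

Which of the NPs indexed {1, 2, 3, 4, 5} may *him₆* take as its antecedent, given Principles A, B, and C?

*him* is a pronoun, so Principle B applies: it must be free in its binding domain.
Binding domain of *him₆*: the embedded TP, whose subject is Anton₃.
*Felix₁* c-commands the pronoun but from outside its binding domain, and is not c-commanded by it → coindexation permitted.
*Victor₂* c-commands the pronoun but from outside its binding domain, and is not c-commanded by it → coindexation permitted.
*Anton₃* c-commands the pronoun within its binding domain → coindexation would violate Principle B.
*Tariq₄*: the pronoun c-commands this R-expression → coindexation would violate Principle C on *Tariq₄*.
*Mateo₅* and the pronoun do not c-command one another → neither Principle B nor Principle C is at stake; coindexation permitted.

{1, 2, 5}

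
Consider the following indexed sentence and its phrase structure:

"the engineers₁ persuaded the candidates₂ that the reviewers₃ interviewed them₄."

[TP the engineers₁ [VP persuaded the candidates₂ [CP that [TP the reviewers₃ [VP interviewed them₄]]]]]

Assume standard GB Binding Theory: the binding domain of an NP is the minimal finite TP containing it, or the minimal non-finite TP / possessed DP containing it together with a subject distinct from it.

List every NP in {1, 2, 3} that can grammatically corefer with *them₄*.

*them* is a pronoun, so Principle B applies: it must be free in its binding domain.
Binding domain of *them₄*: the embedded TP, whose subject is the reviewers₃.
*the engineers₁* c-commands the pronoun but from outside its binding domain, and is not c-commanded by it → coindexation permitted.
*the candidates₂* c-commands the pronoun but from outside its binding domain, and is not c-commanded by it → coindexation permitted.
*the reviewers₃* c-commands the pronoun within its binding domain → coindexation would violate Principle B.

{1, 2}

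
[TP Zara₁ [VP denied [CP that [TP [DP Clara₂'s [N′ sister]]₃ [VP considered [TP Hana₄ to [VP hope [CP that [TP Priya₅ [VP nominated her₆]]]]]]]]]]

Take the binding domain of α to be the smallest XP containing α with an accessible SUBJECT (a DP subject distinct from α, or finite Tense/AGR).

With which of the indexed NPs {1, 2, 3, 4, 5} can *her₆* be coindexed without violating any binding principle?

{1, 2, 3, 4}

*her* is a pronoun, so Principle B applies: it must be free in its binding domain.
Binding domain of *her₆*: the embedded TP, whose subject is Priya₅.
*Zara₁* c-commands the pronoun but from outside its binding domain, and is not c-commanded by it → coindexation permitted.
*Clara₂* and the pronoun do not c-command one another → neither Principle B nor Principle C is at stake; coindexation permitted.
*[Clara₂'s sister]₃* c-commands the pronoun but from outside its binding domain, and is not c-commanded by it → coindexation permitted.
*Hana₄* c-commands the pronoun but from outside its binding domain, and is not c-commanded by it → coindexation permitted.
*Priya₅* c-commands the pronoun within its binding domain → coindexation would violate Principle B.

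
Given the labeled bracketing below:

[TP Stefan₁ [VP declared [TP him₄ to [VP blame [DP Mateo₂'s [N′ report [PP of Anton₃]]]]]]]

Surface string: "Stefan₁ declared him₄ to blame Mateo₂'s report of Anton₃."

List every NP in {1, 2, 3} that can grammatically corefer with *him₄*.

*him* is a pronoun, so Principle B applies: it must be free in its binding domain.
Binding domain of *him₄*: the matrix TP, whose subject is Stefan₁.
*Stefan₁* c-commands the pronoun within its binding domain → coindexation would violate Principle B.
*Mateo₂*: the pronoun c-commands this R-expression → coindexation would violate Principle C on *Mateo₂*.
*Anton₃*: the pronoun c-commands this R-expression → coindexation would violate Principle C on *Anton₃*.

none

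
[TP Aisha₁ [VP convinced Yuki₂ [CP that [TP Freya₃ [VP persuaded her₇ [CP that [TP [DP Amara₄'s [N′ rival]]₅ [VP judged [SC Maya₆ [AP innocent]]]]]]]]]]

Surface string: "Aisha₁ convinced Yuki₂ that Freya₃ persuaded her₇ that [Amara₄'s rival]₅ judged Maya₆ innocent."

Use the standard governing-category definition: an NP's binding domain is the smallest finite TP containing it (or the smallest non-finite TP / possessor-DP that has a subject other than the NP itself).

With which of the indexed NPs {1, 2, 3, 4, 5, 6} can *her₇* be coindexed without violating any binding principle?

*her* is a pronoun, so Principle B applies: it must be free in its binding domain.
Binding domain of *her₇*: the embedded TP, whose subject is Freya₃.
*Aisha₁* c-commands the pronoun but from outside its binding domain, and is not c-commanded by it → coindexation permitted.
*Yuki₂* c-commands the pronoun but from outside its binding domain, and is not c-commanded by it → coindexation permitted.
*Freya₃* c-commands the pronoun within its binding domain → coindexation would violate Principle B.
*Amara₄*: the pronoun c-commands this R-expression → coindexation would violate Principle C on *Amara₄*.
*[Amara₄'s rival]₅*: the pronoun c-commands this R-expression → coindexation would violate Principle C on *[Amara₄'s rival]₅*.
*Maya₆*: the pronoun c-commands this R-expression → coindexation would violate Principle C on *Maya₆*.

{1, 2}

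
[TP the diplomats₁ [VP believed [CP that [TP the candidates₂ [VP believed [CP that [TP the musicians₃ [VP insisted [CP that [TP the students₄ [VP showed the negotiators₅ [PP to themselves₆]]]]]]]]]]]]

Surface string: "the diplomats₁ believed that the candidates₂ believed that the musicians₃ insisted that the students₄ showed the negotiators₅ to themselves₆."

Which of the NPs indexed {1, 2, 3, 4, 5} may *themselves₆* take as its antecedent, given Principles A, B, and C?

*themselves* is an anaphor, so Principle A applies: it must be bound in its binding domain.
Binding domain of *themselves₆*: the embedded TP, whose subject is the students₄.
*the diplomats₁* c-commands the anaphor but is outside its binding domain → cannot satisfy Principle A.
*the candidates₂* c-commands the anaphor but is outside its binding domain → cannot satisfy Principle A.
*the musicians₃* c-commands the anaphor but is outside its binding domain → cannot satisfy Principle A.
*the students₄* c-commands the anaphor within its binding domain → licit binder.
*the negotiators₅* c-commands the anaphor within its binding domain → licit binder.

{4, 5}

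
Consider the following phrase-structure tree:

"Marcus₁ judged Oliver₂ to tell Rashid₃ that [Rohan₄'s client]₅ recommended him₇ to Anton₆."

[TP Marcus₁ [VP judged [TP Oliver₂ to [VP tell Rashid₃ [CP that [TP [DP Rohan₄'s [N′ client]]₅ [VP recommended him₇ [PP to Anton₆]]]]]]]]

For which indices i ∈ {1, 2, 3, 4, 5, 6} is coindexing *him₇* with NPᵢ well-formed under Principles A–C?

{1, 2, 3, 4}

*him* is a pronoun, so Principle B applies: it must be free in its binding domain.
Binding domain of *him₇*: the embedded TP, whose subject is [Rohan₄'s client]₅.
*Marcus₁* c-commands the pronoun but from outside its binding domain, and is not c-commanded by it → coindexation permitted.
*Oliver₂* c-commands the pronoun but from outside its binding domain, and is not c-commanded by it → coindexation permitted.
*Rashid₃* c-commands the pronoun but from outside its binding domain, and is not c-commanded by it → coindexation permitted.
*Rohan₄* and the pronoun do not c-command one another → neither Principle B nor Principle C is at stake; coindexation permitted.
*[Rohan₄'s client]₅* c-commands the pronoun within its binding domain → coindexation would violate Principle B.
*Anton₆*: the pronoun c-commands this R-expression → coindexation would violate Principle C on *Anton₆*.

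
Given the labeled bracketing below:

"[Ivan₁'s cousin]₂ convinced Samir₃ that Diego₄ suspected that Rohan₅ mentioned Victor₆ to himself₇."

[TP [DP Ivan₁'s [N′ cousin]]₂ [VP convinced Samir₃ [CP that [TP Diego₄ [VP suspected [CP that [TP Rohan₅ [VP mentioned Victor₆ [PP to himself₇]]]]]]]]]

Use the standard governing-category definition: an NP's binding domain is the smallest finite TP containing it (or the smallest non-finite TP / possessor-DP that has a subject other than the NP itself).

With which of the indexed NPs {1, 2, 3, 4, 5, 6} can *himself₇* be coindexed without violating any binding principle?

*himself* is an anaphor, so Principle A applies: it must be bound in its binding domain.
Binding domain of *himself₇*: the embedded TP, whose subject is Rohan₅.
*Ivan₁* does not c-command the anaphor → cannot bind it.
*[Ivan₁'s cousin]₂* c-commands the anaphor but is outside its binding domain → cannot satisfy Principle A.
*Samir₃* c-commands the anaphor but is outside its binding domain → cannot satisfy Principle A.
*Diego₄* c-commands the anaphor but is outside its binding domain → cannot satisfy Principle A.
*Rohan₅* c-commands the anaphor within its binding domain → licit binder.
*Victor₆* c-commands the anaphor within its binding domain → licit binder.

{5, 6}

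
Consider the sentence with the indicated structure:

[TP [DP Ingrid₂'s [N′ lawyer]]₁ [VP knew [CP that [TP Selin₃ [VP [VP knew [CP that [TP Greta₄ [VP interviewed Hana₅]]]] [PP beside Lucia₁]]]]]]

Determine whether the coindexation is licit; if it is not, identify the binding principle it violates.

Principle C

The two coindexed NPs are *[Ingrid₂'s lawyer]₁* and *Lucia₁*.
*Lucia₁* is an R-expression. Principle C requires it to be free everywhere.
*[Ingrid₂'s lawyer]₁* c-commands it and carries the same index.
The R-expression is bound → Principle C violation.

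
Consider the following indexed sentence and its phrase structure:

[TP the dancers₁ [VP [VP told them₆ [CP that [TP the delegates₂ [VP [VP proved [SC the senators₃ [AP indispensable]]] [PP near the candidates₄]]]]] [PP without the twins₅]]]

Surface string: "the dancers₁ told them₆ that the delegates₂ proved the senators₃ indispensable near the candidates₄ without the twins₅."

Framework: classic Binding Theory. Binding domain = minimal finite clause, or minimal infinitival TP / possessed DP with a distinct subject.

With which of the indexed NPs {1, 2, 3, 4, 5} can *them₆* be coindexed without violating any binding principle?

*them* is a pronoun, so Principle B applies: it must be free in its binding domain.
Binding domain of *them₆*: the matrix TP, whose subject is the dancers₁.
*the dancers₁* c-commands the pronoun within its binding domain → coindexation would violate Principle B.
*the delegates₂*: the pronoun c-commands this R-expression → coindexation would violate Principle C on *the delegates₂*.
*the senators₃*: the pronoun c-commands this R-expression → coindexation would violate Principle C on *the senators₃*.
*the candidates₄*: the pronoun c-commands this R-expression → coindexation would violate Principle C on *the candidates₄*.
*the twins₅* and the pronoun do not c-command one another → neither Principle B nor Principle C is at stake; coindexation permitted.

{5}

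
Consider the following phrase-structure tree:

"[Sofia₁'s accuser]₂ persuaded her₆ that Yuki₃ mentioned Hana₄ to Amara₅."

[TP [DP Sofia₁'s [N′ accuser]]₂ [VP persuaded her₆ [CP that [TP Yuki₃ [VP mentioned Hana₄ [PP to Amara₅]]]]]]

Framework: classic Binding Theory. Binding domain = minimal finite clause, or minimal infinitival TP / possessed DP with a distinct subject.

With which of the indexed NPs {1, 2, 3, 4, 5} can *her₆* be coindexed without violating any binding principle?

*her* is a pronoun, so Principle B applies: it must be free in its binding domain.
Binding domain of *her₆*: the matrix TP, whose subject is [Sofia₁'s accuser]₂.
*Sofia₁* and the pronoun do not c-command one another → neither Principle B nor Principle C is at stake; coindexation permitted.
*[Sofia₁'s accuser]₂* c-commands the pronoun within its binding domain → coindexation would violate Principle B.
*Yuki₃*: the pronoun c-commands this R-expression → coindexation would violate Principle C on *Yuki₃*.
*Hana₄*: the pronoun c-commands this R-expression → coindexation would violate Principle C on *Hana₄*.
*Amara₅*: the pronoun c-commands this R-expression → coindexation would violate Principle C on *Amara₅*.

{1}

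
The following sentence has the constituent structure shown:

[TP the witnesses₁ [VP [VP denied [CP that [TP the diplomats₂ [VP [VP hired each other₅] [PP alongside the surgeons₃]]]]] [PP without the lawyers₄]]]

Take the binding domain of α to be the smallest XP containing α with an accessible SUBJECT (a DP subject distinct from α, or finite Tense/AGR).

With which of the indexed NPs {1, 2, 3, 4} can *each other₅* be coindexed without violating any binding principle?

*each other* is an anaphor, so Principle A applies: it must be bound in its binding domain.
Binding domain of *each other₅*: the embedded TP, whose subject is the diplomats₂.
*the witnesses₁* c-commands the anaphor but is outside its binding domain → cannot satisfy Principle A.
*the diplomats₂* c-commands the anaphor within its binding domain → licit binder.
*the surgeons₃* does not c-command the anaphor → cannot bind it.
*the lawyers₄* does not c-command the anaphor → cannot bind it.

{2}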